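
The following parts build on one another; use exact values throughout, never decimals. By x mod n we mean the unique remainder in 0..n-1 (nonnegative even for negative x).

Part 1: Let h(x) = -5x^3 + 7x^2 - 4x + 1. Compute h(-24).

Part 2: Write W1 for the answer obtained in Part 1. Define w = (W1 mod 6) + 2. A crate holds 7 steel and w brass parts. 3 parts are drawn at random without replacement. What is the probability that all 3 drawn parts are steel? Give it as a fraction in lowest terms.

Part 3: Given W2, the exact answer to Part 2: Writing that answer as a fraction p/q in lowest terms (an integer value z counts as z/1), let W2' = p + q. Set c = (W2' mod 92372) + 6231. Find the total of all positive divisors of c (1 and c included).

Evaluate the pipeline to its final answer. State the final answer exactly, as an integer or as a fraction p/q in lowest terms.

9792

Part 1: -5*(-24)^3 + 7*(-24)^2 - 4*(-24)^1 + 1 = (69120) + (4032) + (96) + (1) = 73249; answer 73249
Part 2: W1 = 73249; w = 3; total draws C(10,3) = 120; favorable C(7,3) = 35; P = 7/24; answer 7/24
Part 3: W2 = 7/24; threaded value p + q = 31; c = 6262; 6262 = 2 * 31 * 101; sigma = (1 + 2) * (1 + 31) * (1 + 101) = 3 * 32 * 102 = 9792; answer 9792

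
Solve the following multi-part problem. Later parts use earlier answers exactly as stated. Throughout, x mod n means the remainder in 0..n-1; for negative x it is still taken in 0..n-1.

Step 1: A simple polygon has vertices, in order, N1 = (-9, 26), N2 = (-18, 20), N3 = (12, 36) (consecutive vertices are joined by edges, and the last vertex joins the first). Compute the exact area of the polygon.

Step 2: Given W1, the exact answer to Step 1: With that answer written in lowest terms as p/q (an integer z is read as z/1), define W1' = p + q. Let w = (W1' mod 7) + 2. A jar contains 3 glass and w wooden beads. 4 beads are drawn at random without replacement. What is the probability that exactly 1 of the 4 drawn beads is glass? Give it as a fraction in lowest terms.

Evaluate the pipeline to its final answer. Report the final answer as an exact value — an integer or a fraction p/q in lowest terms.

Step 1: cross terms: (-9*20 - -18*26)=288, (-18*36 - 12*20)=-888, (12*26 - -9*36)=636; twice the area = |36| = 36; area = 18; answer 18
Step 2: W1 = 18; threaded value p + q = 19; w = 7; total draws C(10,4) = 210; favorable C(3,1)*C(7,3) = 105; P = 1/2; answer 1/2

1/2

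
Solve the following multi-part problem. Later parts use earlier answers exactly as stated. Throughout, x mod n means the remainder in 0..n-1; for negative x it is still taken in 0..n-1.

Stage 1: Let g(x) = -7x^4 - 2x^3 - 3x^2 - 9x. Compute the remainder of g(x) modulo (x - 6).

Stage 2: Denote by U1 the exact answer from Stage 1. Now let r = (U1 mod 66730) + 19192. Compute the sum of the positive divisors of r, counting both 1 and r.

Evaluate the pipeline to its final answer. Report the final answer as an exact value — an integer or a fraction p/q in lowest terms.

150192

Stage 1: remainder = value at the root: -7*(6)^4 - 2*(6)^3 - 3*(6)^2 - 9*(6)^1 = (-9072) + (-432) + (-108) + (-54) = -9666; answer -9666
Stage 2: U1 = -9666; r = 76256; 76256 = 2^5 * 2383; sigma = (1 + 2 + 4 + 8 + 16 + 32) * (1 + 2383) = 63 * 2384 = 150192; answer 150192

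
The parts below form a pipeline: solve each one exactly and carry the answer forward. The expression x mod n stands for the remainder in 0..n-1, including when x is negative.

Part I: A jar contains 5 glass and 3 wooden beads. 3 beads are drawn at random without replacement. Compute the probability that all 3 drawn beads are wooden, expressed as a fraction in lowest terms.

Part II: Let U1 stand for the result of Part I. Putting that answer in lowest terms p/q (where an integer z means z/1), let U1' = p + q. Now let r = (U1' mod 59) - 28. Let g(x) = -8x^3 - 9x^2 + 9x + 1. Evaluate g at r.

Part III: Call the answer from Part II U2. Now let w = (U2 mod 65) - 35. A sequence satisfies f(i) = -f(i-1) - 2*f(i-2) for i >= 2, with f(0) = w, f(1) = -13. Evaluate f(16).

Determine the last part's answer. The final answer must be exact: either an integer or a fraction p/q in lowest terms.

Part I: total draws C(8,3) = 56; favorable C(3,3) = 1; P = 1/56; answer 1/56
Part II: U1 = 1/56; threaded value p + q = 57; r = 29; -8*(29)^3 - 9*(29)^2 + 9*(29)^1 + 1 = (-195112) + (-7569) + (261) + (1) = -202419; answer -202419
Part III: U2 = -202419; w = 21; f(2) = -1*(-13) - 2*(21) = -29; iterating: f(2)=-29, f(3)=55, f(4)=3, f(5)=-113, f(6)=107, f(7)=119, f(8)=-333, f(9)=95, f(10)=571, f(11)=-761, f(12)=-381, f(13)=1903, f(14)=-1141, f(15)=-2665, f(16)=4947; answer 4947

4947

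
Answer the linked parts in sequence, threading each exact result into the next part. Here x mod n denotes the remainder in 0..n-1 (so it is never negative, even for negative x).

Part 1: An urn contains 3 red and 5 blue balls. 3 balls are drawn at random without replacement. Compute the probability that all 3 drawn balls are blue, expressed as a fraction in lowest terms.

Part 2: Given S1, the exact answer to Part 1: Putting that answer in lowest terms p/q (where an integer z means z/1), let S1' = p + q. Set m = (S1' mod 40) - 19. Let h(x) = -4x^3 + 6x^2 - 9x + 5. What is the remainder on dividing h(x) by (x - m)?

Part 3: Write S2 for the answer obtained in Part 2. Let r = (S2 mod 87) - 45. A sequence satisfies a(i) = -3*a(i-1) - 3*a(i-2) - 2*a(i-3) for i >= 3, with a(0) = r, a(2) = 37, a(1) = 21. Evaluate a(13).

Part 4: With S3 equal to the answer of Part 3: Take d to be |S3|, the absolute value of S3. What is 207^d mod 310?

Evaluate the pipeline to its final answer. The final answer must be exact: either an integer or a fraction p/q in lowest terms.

Part 1: total draws C(8,3) = 56; favorable C(5,3) = 10; P = 5/28; answer 5/28
Part 2: S1 = 5/28; threaded value p + q = 33; m = 14; remainder = value at the root: -4*(14)^3 + 6*(14)^2 - 9*(14)^1 + 5 = (-10976) + (1176) + (-126) + (5) = -9921; answer -9921
Part 3: S2 = -9921; r = 39; a(3) = -3*(37) - 3*(21) - 2*(39) = -252; iterating: a(3)=-252, a(4)=603, a(5)=-1127, a(6)=2076, a(7)=-4053, a(8)=8185, a(9)=-16548, a(10)=33195, a(11)=-66311, a(12)=132444, a(13)=-264789; answer -264789
Part 4: S3 = -264789; d = 264789; squarings mod 310: 207^1=207, 207^2=69, 207^4=111, 207^8=231, 207^16=41, 207^32=131, 207^64=111, 207^128=231, 207^256=41, 207^512=131, 207^1024=111, 207^2048=231, 207^4096=41, 207^8192=131, 207^16384=111, 207^32768=231, 207^65536=41, 207^131072=131, 207^262144=111; 207^264789 = 207^1 * 207^4 * 207^16 * 207^64 * 207^512 * 207^2048 * 207^262144 = 77 (mod 310); answer 77

77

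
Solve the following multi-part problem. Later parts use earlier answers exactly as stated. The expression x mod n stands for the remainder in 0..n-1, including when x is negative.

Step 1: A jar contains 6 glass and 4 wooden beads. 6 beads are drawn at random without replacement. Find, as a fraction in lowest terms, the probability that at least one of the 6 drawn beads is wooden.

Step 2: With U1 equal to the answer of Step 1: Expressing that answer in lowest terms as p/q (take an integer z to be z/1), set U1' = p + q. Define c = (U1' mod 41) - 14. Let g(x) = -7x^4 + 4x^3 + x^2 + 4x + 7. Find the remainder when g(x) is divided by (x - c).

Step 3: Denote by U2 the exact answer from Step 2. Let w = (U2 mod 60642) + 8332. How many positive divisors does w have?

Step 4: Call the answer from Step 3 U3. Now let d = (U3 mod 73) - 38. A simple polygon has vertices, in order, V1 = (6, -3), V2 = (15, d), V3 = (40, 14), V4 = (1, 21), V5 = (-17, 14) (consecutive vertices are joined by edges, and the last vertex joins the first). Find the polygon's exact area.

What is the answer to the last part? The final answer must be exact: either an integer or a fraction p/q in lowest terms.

Step 1: total draws C(10,6) = 210; complement C(6,6) = 1; favorable 210 - 1 = 209; P = 209/210; answer 209/210
Step 2: U1 = 209/210; threaded value p + q = 419; c = -5; remainder = value at the root: -7*(-5)^4 + 4*(-5)^3 + 1*(-5)^2 + 4*(-5)^1 + 7 = (-4375) + (-500) + (25) + (-20) + (7) = -4863; answer -4863
Step 3: U2 = -4863; w = 64111; 64111 = 61 * 1051; number of divisors = (1+1) * (1+1) = 4; answer 4
Step 4: U3 = 4; d = -34; cross terms: (6*-34 - 15*-3)=-159, (15*14 - 40*-34)=1570, (40*21 - 1*14)=826, (1*14 - -17*21)=371, (-17*-3 - 6*14)=-33; twice the area = |2575| = 2575; area = 2575/2; answer 2575/2

2575/2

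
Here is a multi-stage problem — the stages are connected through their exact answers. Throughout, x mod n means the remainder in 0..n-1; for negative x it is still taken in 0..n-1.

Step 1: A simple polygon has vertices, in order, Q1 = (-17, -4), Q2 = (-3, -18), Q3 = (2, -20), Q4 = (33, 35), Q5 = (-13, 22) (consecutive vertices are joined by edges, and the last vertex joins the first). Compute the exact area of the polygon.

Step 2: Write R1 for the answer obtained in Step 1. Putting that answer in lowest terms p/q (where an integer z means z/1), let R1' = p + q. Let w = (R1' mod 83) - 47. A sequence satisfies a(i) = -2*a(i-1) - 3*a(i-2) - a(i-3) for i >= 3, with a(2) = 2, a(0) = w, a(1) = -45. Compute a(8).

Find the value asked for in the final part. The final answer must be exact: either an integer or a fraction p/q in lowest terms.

141

Step 1: cross terms: (-17*-18 - -3*-4)=294, (-3*-20 - 2*-18)=96, (2*35 - 33*-20)=730, (33*22 - -13*35)=1181, (-13*-4 - -17*22)=426; twice the area = |2727| = 2727; area = 2727/2; answer 2727/2
Step 2: R1 = 2727/2; threaded value p + q = 2729; w = 26; a(3) = -2*(2) - 3*(-45) - 1*(26) = 105; iterating: a(3)=105, a(4)=-171, a(5)=25, a(6)=358, a(7)=-620, a(8)=141; answer 141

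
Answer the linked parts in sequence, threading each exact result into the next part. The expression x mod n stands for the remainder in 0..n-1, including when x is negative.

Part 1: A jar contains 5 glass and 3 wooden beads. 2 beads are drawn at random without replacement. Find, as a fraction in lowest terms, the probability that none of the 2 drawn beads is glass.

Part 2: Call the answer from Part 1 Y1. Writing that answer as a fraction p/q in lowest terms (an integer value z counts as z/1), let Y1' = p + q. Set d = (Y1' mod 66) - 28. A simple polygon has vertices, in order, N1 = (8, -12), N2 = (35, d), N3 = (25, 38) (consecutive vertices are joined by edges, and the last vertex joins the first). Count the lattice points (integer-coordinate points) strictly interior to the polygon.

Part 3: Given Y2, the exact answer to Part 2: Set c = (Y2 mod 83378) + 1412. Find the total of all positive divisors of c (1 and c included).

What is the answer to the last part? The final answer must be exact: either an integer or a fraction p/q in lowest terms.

4592

Part 1: total draws C(8,2) = 28; favorable C(3,2) = 3; P = 3/28; answer 3/28
Part 2: Y1 = 3/28; threaded value p + q = 31; d = 3; cross terms: (8*3 - 35*-12)=444, (35*38 - 25*3)=1255, (25*-12 - 8*38)=-604; twice the area = |1095| = 1095; area = 1095/2; boundary points = 3 + 5 + 1 = 9; strictly interior points = area - boundary/2 + 1 = 544; answer 544
Part 3: Y2 = 544; c = 1956; 1956 = 2^2 * 3 * 163; sigma = (1 + 2 + 4) * (1 + 3) * (1 + 163) = 7 * 4 * 164 = 4592; answer 4592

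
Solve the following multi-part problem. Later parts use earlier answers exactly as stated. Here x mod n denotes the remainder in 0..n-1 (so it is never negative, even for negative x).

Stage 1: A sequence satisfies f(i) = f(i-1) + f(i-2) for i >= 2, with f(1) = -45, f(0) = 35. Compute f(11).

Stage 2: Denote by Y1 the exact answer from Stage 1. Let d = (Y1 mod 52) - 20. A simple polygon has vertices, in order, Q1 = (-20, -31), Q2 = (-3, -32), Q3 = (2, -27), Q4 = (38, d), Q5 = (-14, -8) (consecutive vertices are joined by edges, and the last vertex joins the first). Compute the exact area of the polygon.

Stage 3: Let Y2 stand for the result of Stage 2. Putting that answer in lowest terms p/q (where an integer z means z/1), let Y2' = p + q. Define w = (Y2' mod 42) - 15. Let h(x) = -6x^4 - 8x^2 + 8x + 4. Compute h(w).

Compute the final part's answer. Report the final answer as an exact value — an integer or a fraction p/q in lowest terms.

-140

Stage 1: f(2) = 1*(-45) + 1*(35) = -10; iterating: f(2)=-10, f(3)=-55, f(4)=-65, f(5)=-120, f(6)=-185, f(7)=-305, f(8)=-490, f(9)=-795, f(10)=-1285, f(11)=-2080; answer -2080
Stage 2: Y1 = -2080; d = -20; cross terms: (-20*-32 - -3*-31)=547, (-3*-27 - 2*-32)=145, (2*-20 - 38*-27)=986, (38*-8 - -14*-20)=-584, (-14*-31 - -20*-8)=274; twice the area = |1368| = 1368; area = 684; answer 684
Stage 3: Y2 = 684; threaded value p + q = 685; w = -2; -6*(-2)^4 - 8*(-2)^2 + 8*(-2)^1 + 4 = (-96) + (-32) + (-16) + (4) = -140; answer -140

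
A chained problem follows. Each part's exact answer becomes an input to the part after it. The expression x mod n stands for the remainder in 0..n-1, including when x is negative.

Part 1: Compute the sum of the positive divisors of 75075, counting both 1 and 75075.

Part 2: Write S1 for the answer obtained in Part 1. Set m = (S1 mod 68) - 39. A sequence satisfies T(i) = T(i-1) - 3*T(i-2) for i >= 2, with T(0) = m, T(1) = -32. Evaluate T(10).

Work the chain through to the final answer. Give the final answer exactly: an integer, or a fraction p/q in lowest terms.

2782

Part 1: 75075 = 3 * 5^2 * 7 * 11 * 13; sigma = (1 + 3) * (1 + 5 + 25) * (1 + 7) * (1 + 11) * (1 + 13) = 4 * 31 * 8 * 12 * 14 = 166656; answer 166656
Part 2: S1 = 166656; m = 17; T(2) = 1*(-32) - 3*(17) = -83; iterating: T(2)=-83, T(3)=13, T(4)=262, T(5)=223, T(6)=-563, T(7)=-1232, T(8)=457, T(9)=4153, T(10)=2782; answer 2782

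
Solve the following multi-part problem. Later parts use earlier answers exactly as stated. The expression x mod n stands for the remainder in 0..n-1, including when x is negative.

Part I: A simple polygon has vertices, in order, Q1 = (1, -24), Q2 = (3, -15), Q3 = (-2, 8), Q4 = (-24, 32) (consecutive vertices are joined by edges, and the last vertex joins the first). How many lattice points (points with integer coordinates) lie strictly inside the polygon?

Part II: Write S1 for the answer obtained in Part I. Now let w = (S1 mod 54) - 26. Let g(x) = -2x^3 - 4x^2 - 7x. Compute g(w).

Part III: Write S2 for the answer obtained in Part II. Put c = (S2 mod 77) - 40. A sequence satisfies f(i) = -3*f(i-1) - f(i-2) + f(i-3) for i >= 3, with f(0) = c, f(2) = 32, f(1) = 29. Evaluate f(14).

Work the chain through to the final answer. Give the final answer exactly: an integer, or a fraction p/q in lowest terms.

Part I: cross terms: (1*-15 - 3*-24)=57, (3*8 - -2*-15)=-6, (-2*32 - -24*8)=128, (-24*-24 - 1*32)=544; twice the area = |723| = 723; area = 723/2; boundary points = 1 + 1 + 2 + 1 = 5; strictly interior points = area - boundary/2 + 1 = 360; answer 360
Part II: S1 = 360; w = 10; -2*(10)^3 - 4*(10)^2 - 7*(10)^1 = (-2000) + (-400) + (-70) = -2470; answer -2470
Part III: S2 = -2470; c = 31; f(3) = -3*(32) - 1*(29) + 1*(31) = -94; iterating: f(3)=-94, f(4)=279, f(5)=-711, f(6)=1760, f(7)=-4290, f(8)=10399, f(9)=-25147, f(10)=60752, f(11)=-146710, f(12)=354231, f(13)=-855231, f(14)=2064752; answer 2064752

2064752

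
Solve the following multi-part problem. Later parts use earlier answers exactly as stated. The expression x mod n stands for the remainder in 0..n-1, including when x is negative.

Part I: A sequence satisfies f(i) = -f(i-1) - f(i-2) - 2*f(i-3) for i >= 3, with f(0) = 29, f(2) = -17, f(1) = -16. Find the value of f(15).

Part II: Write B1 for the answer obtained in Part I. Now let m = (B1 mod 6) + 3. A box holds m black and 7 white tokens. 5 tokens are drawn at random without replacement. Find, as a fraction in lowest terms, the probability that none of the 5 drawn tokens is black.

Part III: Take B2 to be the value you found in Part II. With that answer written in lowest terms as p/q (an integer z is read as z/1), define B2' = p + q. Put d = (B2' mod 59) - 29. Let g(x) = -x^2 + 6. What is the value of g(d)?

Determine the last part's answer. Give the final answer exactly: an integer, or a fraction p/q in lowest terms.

-30

Part I: f(3) = -1*(-17) - 1*(-16) - 2*(29) = -25; iterating: f(3)=-25, f(4)=74, f(5)=-15, f(6)=-9, f(7)=-124, f(8)=163, f(9)=-21, f(10)=106, f(11)=-411, f(12)=347, f(13)=-148, f(14)=623, f(15)=-1169; answer -1169
Part II: B1 = -1169; m = 4; total draws C(11,5) = 462; favorable C(7,5) = 21; P = 1/22; answer 1/22
Part III: B2 = 1/22; threaded value p + q = 23; d = -6; -1*(-6)^2 + 6 = (-36) + (6) = -30; answer -30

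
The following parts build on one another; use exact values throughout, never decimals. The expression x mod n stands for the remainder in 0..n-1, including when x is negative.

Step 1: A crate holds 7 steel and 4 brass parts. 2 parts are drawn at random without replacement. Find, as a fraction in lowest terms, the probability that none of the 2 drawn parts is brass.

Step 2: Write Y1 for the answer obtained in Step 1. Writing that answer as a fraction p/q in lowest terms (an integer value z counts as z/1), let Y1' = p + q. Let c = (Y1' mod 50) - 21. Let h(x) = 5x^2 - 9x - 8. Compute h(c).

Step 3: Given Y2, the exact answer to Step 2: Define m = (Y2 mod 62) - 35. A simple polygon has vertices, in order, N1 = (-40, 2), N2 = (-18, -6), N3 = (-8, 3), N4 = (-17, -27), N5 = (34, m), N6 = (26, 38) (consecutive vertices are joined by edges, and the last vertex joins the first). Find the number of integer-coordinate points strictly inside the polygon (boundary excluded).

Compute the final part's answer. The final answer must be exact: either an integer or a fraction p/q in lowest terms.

Step 1: total draws C(11,2) = 55; favorable C(7,2) = 21; P = 21/55; answer 21/55
Step 2: Y1 = 21/55; threaded value p + q = 76; c = 5; 5*(5)^2 - 9*(5)^1 - 8 = (125) + (-45) + (-8) = 72; answer 72
Step 3: Y2 = 72; m = -25; cross terms: (-40*-6 - -18*2)=276, (-18*3 - -8*-6)=-102, (-8*-27 - -17*3)=267, (-17*-25 - 34*-27)=1343, (34*38 - 26*-25)=1942, (26*2 - -40*38)=1572; twice the area = |5298| = 5298; area = 2649; boundary points = 2 + 1 + 3 + 1 + 1 + 6 = 14; strictly interior points = area - boundary/2 + 1 = 2643; answer 2643

2643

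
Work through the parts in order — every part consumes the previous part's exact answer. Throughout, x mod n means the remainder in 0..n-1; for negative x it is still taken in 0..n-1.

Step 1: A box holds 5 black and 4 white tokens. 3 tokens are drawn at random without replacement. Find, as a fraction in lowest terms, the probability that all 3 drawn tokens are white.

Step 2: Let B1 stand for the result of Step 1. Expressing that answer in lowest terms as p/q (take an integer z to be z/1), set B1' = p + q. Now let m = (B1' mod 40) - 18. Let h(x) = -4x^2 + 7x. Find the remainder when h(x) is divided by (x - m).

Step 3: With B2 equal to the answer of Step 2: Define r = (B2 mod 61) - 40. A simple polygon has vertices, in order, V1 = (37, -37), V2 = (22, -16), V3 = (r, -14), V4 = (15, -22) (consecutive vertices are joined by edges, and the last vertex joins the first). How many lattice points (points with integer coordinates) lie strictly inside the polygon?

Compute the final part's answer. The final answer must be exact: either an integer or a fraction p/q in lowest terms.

Step 1: total draws C(9,3) = 84; favorable C(4,3) = 4; P = 1/21; answer 1/21
Step 2: B1 = 1/21; threaded value p + q = 22; m = 4; remainder = value at the root: -4*(4)^2 + 7*(4)^1 = (-64) + (28) = -36; answer -36
Step 3: B2 = -36; r = -15; cross terms: (37*-16 - 22*-37)=222, (22*-14 - -15*-16)=-548, (-15*-22 - 15*-14)=540, (15*-37 - 37*-22)=259; twice the area = |473| = 473; area = 473/2; boundary points = 3 + 1 + 2 + 1 = 7; strictly interior points = area - boundary/2 + 1 = 234; answer 234

234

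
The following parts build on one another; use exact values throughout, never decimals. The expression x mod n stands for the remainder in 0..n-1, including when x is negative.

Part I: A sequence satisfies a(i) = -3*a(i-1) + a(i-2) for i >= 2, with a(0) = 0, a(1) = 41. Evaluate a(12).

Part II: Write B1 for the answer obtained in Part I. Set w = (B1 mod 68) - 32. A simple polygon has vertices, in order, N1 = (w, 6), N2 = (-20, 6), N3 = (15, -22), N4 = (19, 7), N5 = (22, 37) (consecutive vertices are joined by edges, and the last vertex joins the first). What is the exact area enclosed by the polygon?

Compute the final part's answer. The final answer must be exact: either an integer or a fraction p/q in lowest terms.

Part I: a(2) = -3*(41) + 1*(0) = -123; iterating: a(2)=-123, a(3)=410, a(4)=-1353, a(5)=4469, a(6)=-14760, a(7)=48749, a(8)=-161007, a(9)=531770, a(10)=-1756317, a(11)=5800721, a(12)=-19158480; answer -19158480
Part II: B1 = -19158480; w = 12; cross terms: (12*6 - -20*6)=192, (-20*-22 - 15*6)=350, (15*7 - 19*-22)=523, (19*37 - 22*7)=549, (22*6 - 12*37)=-312; twice the area = |1302| = 1302; area = 651; answer 651

651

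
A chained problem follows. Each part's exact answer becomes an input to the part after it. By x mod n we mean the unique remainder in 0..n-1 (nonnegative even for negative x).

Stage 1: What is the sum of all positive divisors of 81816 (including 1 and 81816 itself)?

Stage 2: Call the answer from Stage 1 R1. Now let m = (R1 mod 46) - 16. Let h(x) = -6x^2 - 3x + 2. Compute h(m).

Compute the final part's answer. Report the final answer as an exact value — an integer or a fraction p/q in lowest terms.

Stage 1: 81816 = 2^3 * 3 * 7 * 487; sigma = (1 + 2 + 4 + 8) * (1 + 3) * (1 + 7) * (1 + 487) = 15 * 4 * 8 * 488 = 234240; answer 234240
Stage 2: R1 = 234240; m = -8; -6*(-8)^2 - 3*(-8)^1 + 2 = (-384) + (24) + (2) = -358; answer -358

-358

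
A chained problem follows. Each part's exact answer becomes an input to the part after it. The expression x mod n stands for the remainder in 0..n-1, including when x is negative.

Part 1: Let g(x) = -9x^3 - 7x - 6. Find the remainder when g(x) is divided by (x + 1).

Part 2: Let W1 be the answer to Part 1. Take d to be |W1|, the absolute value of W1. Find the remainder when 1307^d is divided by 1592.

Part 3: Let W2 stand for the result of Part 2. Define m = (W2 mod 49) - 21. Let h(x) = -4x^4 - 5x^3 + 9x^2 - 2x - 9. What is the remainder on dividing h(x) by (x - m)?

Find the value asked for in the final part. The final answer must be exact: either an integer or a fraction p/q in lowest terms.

Part 1: remainder = value at the root: -9*(-1)^3 - 7*(-1)^1 - 6 = (9) + (7) + (-6) = 10; answer 10
Part 2: W1 = 10; d = 10; squarings mod 1592: 1307^1=1307, 1307^2=33, 1307^4=1089, 1307^8=1473; 1307^10 = 1307^2 * 1307^8 = 849 (mod 1592); answer 849
Part 3: W2 = 849; m = -5; remainder = value at the root: -4*(-5)^4 - 5*(-5)^3 + 9*(-5)^2 - 2*(-5)^1 - 9 = (-2500) + (625) + (225) + (10) + (-9) = -1649; answer -1649

-1649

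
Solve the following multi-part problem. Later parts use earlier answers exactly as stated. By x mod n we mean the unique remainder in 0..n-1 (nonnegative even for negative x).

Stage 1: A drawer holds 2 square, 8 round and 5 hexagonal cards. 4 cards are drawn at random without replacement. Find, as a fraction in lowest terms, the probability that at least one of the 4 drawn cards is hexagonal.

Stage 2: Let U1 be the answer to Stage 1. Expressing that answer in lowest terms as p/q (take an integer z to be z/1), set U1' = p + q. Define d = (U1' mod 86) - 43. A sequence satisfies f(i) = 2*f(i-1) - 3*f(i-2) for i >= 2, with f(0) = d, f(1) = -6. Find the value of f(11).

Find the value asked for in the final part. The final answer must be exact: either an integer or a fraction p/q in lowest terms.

Stage 1: total draws C(15,4) = 1365; complement C(10,4) = 210; favorable 1365 - 210 = 1155; P = 11/13; answer 11/13
Stage 2: U1 = 11/13; threaded value p + q = 24; d = -19; f(2) = 2*(-6) - 3*(-19) = 45; iterating: f(2)=45, f(3)=108, f(4)=81, f(5)=-162, f(6)=-567, f(7)=-648, f(8)=405, f(9)=2754, f(10)=4293, f(11)=324; answer 324

324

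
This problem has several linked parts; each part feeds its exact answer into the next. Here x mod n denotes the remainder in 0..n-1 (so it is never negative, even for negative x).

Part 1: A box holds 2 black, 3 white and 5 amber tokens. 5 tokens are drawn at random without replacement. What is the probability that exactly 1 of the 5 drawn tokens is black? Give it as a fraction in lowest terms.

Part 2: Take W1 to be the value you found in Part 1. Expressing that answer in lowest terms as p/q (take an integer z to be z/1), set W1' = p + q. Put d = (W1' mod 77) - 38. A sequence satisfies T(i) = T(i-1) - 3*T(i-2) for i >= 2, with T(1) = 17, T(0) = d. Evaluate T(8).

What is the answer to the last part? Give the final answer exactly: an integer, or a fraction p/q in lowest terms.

Part 1: total draws C(10,5) = 252; favorable C(2,1)*C(8,4) = 140; P = 5/9; answer 5/9
Part 2: W1 = 5/9; threaded value p + q = 14; d = -24; T(2) = 1*(17) - 3*(-24) = 89; iterating: T(2)=89, T(3)=38, T(4)=-229, T(5)=-343, T(6)=344, T(7)=1373, T(8)=341; answer 341

341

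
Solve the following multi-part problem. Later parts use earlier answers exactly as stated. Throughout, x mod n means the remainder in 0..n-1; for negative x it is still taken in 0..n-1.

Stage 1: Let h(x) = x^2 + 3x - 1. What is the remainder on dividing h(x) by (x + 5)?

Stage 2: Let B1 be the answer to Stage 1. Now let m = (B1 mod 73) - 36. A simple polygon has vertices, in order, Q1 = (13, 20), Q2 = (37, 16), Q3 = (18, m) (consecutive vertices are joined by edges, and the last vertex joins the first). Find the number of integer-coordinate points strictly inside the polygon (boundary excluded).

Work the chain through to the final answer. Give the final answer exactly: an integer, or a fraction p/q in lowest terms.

Stage 1: remainder = value at the root: 1*(-5)^2 + 3*(-5)^1 - 1 = (25) + (-15) + (-1) = 9; answer 9
Stage 2: B1 = 9; m = -27; cross terms: (13*16 - 37*20)=-532, (37*-27 - 18*16)=-1287, (18*20 - 13*-27)=711; twice the area = |-1108| = 1108; area = 554; boundary points = 4 + 1 + 1 = 6; strictly interior points = area - boundary/2 + 1 = 552; answer 552

552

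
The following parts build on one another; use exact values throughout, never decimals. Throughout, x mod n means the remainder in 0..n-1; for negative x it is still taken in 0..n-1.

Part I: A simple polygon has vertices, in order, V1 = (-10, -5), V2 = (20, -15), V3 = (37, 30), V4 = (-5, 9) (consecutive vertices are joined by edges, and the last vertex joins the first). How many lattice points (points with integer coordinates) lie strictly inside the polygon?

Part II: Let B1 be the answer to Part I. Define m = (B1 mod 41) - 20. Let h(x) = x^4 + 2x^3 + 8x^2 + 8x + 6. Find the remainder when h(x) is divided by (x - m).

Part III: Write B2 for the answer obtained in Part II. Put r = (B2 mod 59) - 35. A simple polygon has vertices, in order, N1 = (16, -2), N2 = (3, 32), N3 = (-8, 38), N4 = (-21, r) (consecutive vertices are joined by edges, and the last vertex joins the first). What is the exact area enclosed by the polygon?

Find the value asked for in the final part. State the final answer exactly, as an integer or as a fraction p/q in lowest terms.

Part I: cross terms: (-10*-15 - 20*-5)=250, (20*30 - 37*-15)=1155, (37*9 - -5*30)=483, (-5*-5 - -10*9)=115; twice the area = |2003| = 2003; area = 2003/2; boundary points = 10 + 1 + 21 + 1 = 33; strictly interior points = area - boundary/2 + 1 = 986; answer 986
Part II: B1 = 986; m = -18; remainder = value at the root: 1*(-18)^4 + 2*(-18)^3 + 8*(-18)^2 + 8*(-18)^1 + 6 = (104976) + (-11664) + (2592) + (-144) + (6) = 95766; answer 95766
Part III: B2 = 95766; r = -26; cross terms: (16*32 - 3*-2)=518, (3*38 - -8*32)=370, (-8*-26 - -21*38)=1006, (-21*-2 - 16*-26)=458; twice the area = |2352| = 2352; area = 1176; answer 1176

1176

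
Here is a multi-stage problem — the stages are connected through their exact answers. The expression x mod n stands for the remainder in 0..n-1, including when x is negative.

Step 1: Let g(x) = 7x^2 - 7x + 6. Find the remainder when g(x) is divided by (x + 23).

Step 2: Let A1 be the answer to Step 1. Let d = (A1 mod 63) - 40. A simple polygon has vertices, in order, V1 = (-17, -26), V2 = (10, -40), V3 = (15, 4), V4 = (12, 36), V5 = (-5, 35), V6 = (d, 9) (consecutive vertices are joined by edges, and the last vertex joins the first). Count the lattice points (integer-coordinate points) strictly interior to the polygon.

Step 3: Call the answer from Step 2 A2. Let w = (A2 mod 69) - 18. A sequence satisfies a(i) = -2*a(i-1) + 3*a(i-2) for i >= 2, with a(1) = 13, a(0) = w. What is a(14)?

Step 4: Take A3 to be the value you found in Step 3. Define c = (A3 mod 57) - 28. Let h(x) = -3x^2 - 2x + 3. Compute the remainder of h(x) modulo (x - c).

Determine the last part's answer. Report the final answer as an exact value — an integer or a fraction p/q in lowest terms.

-702

Step 1: remainder = value at the root: 7*(-23)^2 - 7*(-23)^1 + 6 = (3703) + (161) + (6) = 3870; answer 3870
Step 2: A1 = 3870; d = -13; cross terms: (-17*-40 - 10*-26)=940, (10*4 - 15*-40)=640, (15*36 - 12*4)=492, (12*35 - -5*36)=600, (-5*9 - -13*35)=410, (-13*-26 - -17*9)=491; twice the area = |3573| = 3573; area = 3573/2; boundary points = 1 + 1 + 1 + 1 + 2 + 1 = 7; strictly interior points = area - boundary/2 + 1 = 1784; answer 1784
Step 3: A2 = 1784; w = 41; a(2) = -2*(13) + 3*(41) = 97; iterating: a(2)=97, a(3)=-155, a(4)=601, a(5)=-1667, a(6)=5137, a(7)=-15275, a(8)=45961, a(9)=-137747, a(10)=413377, a(11)=-1239995, a(12)=3720121, a(13)=-11160227, a(14)=33480817; answer 33480817
Step 4: A3 = 33480817; c = 15; remainder = value at the root: -3*(15)^2 - 2*(15)^1 + 3 = (-675) + (-30) + (3) = -702; answer -702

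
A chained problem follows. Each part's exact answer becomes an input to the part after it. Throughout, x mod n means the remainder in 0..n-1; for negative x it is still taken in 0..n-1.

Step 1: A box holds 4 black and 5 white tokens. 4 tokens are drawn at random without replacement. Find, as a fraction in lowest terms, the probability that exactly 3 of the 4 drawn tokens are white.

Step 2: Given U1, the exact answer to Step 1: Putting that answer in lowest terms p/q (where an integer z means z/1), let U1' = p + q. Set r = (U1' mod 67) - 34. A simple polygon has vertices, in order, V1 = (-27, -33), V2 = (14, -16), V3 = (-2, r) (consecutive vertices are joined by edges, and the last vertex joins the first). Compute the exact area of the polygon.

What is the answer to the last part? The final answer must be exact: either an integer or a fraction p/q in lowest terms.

95

Step 1: total draws C(9,4) = 126; favorable C(5,3)*C(4,1) = 40; P = 20/63; answer 20/63
Step 2: U1 = 20/63; threaded value p + q = 83; r = -18; cross terms: (-27*-16 - 14*-33)=894, (14*-18 - -2*-16)=-284, (-2*-33 - -27*-18)=-420; twice the area = |190| = 190; area = 95; answer 95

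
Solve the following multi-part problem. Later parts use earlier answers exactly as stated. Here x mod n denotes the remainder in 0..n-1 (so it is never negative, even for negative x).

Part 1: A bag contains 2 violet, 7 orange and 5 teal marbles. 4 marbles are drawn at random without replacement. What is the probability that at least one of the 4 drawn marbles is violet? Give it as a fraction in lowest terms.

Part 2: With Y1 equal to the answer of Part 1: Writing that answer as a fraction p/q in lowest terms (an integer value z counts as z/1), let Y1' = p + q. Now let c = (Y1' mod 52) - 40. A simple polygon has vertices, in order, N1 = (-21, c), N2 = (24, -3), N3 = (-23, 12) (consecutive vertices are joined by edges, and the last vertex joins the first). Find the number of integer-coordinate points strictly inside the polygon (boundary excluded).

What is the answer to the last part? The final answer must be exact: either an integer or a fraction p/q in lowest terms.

Part 1: total draws C(14,4) = 1001; complement C(12,4) = 495; favorable 1001 - 495 = 506; P = 46/91; answer 46/91
Part 2: Y1 = 46/91; threaded value p + q = 137; c = -7; cross terms: (-21*-3 - 24*-7)=231, (24*12 - -23*-3)=219, (-23*-7 - -21*12)=413; twice the area = |863| = 863; area = 863/2; boundary points = 1 + 1 + 1 = 3; strictly interior points = area - boundary/2 + 1 = 431; answer 431

431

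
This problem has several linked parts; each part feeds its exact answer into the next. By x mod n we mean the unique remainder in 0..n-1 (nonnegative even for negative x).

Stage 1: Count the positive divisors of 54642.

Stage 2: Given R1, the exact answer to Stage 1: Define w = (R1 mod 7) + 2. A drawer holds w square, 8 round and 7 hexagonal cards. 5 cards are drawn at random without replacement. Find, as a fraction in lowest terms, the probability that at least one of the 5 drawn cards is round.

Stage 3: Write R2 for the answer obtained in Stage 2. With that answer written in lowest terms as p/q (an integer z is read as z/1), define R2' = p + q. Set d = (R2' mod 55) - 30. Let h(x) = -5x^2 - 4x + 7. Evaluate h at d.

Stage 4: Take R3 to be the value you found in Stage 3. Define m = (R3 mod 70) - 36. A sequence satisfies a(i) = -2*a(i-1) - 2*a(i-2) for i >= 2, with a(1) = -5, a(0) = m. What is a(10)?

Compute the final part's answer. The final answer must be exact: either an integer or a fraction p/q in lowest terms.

Stage 1: 54642 = 2 * 3 * 7 * 1301; number of divisors = (1+1) * (1+1) * (1+1) * (1+1) = 16; answer 16
Stage 2: R1 = 16; w = 4; total draws C(19,5) = 11628; complement C(11,5) = 462; favorable 11628 - 462 = 11166; P = 1861/1938; answer 1861/1938
Stage 3: R2 = 1861/1938; threaded value p + q = 3799; d = -26; -5*(-26)^2 - 4*(-26)^1 + 7 = (-3380) + (104) + (7) = -3269; answer -3269
Stage 4: R3 = -3269; m = -15; a(2) = -2*(-5) - 2*(-15) = 40; iterating: a(2)=40, a(3)=-70, a(4)=60, a(5)=20, a(6)=-160, a(7)=280, a(8)=-240, a(9)=-80, a(10)=640; answer 640

640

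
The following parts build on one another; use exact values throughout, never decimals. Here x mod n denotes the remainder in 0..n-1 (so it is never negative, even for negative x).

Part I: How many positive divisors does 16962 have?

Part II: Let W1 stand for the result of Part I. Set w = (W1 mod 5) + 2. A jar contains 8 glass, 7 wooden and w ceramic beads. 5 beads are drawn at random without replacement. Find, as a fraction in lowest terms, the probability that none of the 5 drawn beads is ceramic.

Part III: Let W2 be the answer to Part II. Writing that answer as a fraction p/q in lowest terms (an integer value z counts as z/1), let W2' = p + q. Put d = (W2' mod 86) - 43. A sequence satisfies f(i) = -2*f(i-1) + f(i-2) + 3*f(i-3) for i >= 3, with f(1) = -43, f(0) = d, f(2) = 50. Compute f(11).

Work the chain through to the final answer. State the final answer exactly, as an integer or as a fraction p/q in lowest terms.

Part I: 16962 = 2 * 3 * 11 * 257; number of divisors = (1+1) * (1+1) * (1+1) * (1+1) = 16; answer 16
Part II: W1 = 16; w = 3; total draws C(18,5) = 8568; favorable C(15,5) = 3003; P = 143/408; answer 143/408
Part III: W2 = 143/408; threaded value p + q = 551; d = -8; f(3) = -2*(50) + 1*(-43) + 3*(-8) = -167; iterating: f(3)=-167, f(4)=255, f(5)=-527, f(6)=808, f(7)=-1378, f(8)=1983, f(9)=-2920, f(10)=3689, f(11)=-4349; answer -4349

-4349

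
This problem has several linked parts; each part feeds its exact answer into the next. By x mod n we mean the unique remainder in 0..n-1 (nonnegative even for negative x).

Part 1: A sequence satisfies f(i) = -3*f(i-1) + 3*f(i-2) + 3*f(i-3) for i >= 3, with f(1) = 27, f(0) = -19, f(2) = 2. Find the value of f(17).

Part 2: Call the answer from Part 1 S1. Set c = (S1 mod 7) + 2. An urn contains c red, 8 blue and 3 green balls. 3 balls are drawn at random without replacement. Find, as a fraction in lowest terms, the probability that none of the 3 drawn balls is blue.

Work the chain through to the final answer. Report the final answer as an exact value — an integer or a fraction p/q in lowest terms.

1/13

Part 1: f(3) = -3*(2) + 3*(27) + 3*(-19) = 18; iterating: f(3)=18, f(4)=33, f(5)=-39, f(6)=270, f(7)=-828, f(8)=3177, f(9)=-11205, f(10)=40662, f(11)=-146070, f(12)=526581, f(13)=-1895967, f(14)=6829434, f(15)=-24596460, f(16)=88589781, f(17)=-319070421; answer -319070421
Part 2: S1 = -319070421; c = 4; total draws C(15,3) = 455; favorable C(7,3) = 35; P = 1/13; answer 1/13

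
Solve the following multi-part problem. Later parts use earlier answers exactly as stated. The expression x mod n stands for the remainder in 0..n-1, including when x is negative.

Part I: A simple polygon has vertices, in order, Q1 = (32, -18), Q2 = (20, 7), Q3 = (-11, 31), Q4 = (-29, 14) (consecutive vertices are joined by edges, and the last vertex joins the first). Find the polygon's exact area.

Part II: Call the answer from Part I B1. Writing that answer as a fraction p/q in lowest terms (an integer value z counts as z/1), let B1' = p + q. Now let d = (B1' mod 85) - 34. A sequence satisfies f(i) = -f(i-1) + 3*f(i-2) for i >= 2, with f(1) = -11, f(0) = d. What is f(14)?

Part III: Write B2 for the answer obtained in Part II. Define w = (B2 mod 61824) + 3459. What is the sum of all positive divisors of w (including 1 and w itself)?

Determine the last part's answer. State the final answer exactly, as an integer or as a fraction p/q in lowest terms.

62880

Part I: cross terms: (32*7 - 20*-18)=584, (20*31 - -11*7)=697, (-11*14 - -29*31)=745, (-29*-18 - 32*14)=74; twice the area = |2100| = 2100; area = 1050; answer 1050
Part II: B1 = 1050; threaded value p + q = 1051; d = -3; f(2) = -1*(-11) + 3*(-3) = 2; iterating: f(2)=2, f(3)=-35, f(4)=41, f(5)=-146, f(6)=269, f(7)=-707, f(8)=1514, f(9)=-3635, f(10)=8177, f(11)=-19082, f(12)=43613, f(13)=-100859, f(14)=231698; answer 231698
Part III: B2 = 231698; w = 49685; 49685 = 5 * 19 * 523; sigma = (1 + 5) * (1 + 19) * (1 + 523) = 6 * 20 * 524 = 62880; answer 62880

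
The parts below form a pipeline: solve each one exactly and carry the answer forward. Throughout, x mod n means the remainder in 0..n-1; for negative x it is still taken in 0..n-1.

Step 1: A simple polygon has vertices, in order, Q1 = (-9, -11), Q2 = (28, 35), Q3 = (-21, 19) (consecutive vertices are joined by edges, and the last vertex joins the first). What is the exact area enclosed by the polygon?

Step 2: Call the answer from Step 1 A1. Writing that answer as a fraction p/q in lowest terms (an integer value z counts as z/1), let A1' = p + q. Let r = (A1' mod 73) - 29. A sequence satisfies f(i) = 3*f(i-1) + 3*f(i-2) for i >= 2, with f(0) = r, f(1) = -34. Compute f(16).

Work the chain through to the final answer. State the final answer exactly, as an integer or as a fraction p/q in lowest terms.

-13519399770

Step 1: cross terms: (-9*35 - 28*-11)=-7, (28*19 - -21*35)=1267, (-21*-11 - -9*19)=402; twice the area = |1662| = 1662; area = 831; answer 831
Step 2: A1 = 831; threaded value p + q = 832; r = 0; f(2) = 3*(-34) + 3*(0) = -102; iterating: f(2)=-102, f(3)=-408, f(4)=-1530, f(5)=-5814, f(6)=-22032, f(7)=-83538, f(8)=-316710, f(9)=-1200744, f(10)=-4552362, f(11)=-17259318, f(12)=-65435040, f(13)=-248083074, f(14)=-940554342, f(15)=-3565912248, f(16)=-13519399770; answer -13519399770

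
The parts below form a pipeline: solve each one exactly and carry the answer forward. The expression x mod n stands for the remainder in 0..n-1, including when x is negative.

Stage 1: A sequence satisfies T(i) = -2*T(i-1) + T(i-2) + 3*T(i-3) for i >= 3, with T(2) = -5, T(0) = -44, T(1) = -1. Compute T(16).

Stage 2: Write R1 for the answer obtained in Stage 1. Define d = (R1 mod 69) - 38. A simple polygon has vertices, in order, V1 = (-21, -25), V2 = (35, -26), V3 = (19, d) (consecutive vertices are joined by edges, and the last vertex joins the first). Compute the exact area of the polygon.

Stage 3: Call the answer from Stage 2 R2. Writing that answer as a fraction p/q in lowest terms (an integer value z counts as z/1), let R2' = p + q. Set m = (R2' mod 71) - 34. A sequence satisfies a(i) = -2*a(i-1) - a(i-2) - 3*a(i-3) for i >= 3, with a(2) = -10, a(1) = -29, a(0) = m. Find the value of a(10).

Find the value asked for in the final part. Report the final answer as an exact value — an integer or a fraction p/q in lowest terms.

Stage 1: T(3) = -2*(-5) + 1*(-1) + 3*(-44) = -123; iterating: T(3)=-123, T(4)=238, T(5)=-614, T(6)=1097, T(7)=-2094, T(8)=3443, T(9)=-5689, T(10)=8539, T(11)=-12438, T(12)=16348, T(13)=-19517, T(14)=18068, T(15)=-6609, T(16)=-27265; answer -27265
Stage 2: R1 = -27265; d = 21; cross terms: (-21*-26 - 35*-25)=1421, (35*21 - 19*-26)=1229, (19*-25 - -21*21)=-34; twice the area = |2616| = 2616; area = 1308; answer 1308
Stage 3: R2 = 1308; threaded value p + q = 1309; m = -3; a(3) = -2*(-10) - 1*(-29) - 3*(-3) = 58; iterating: a(3)=58, a(4)=-19, a(5)=10, a(6)=-175, a(7)=397, a(8)=-649, a(9)=1426, a(10)=-3394; answer -3394

-3394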